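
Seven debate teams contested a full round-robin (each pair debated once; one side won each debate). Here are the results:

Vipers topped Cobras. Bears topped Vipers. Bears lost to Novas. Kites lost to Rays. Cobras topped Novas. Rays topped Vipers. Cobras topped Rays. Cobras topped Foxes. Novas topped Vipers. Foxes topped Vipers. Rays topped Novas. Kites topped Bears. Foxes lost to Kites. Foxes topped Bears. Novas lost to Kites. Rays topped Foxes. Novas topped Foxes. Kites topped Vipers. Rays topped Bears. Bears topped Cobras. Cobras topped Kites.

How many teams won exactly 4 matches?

Win totals: Cobras 4, Kites 4, Foxes 2, Novas 3, Vipers 1, Rays 5, Bears 2.
Exactly 4: Cobras, Kites — 2 teams.

2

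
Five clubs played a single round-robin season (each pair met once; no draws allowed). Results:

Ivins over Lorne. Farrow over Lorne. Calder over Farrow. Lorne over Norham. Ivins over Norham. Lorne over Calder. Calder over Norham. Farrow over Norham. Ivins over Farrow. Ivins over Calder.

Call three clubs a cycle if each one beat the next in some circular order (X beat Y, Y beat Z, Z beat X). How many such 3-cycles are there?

1

Of the C(5,3) = 10 triples, the cyclic ones are: {Farrow, Lorne, Calder}.
That is 1.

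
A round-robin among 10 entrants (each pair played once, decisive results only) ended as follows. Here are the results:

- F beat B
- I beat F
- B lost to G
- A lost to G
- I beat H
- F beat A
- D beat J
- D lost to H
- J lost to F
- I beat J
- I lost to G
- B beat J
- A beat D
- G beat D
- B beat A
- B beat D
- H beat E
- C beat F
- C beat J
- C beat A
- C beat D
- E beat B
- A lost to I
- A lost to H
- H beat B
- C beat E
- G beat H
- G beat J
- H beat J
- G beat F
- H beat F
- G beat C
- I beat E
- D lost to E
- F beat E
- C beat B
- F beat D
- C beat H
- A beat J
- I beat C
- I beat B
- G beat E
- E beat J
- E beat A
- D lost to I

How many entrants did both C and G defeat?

7

C beat: A, B, D, E, F, H, J.
G beat: A, B, C, D, E, F, H, I, J.
Both beat: A, B, D, E, F, H, J — 7.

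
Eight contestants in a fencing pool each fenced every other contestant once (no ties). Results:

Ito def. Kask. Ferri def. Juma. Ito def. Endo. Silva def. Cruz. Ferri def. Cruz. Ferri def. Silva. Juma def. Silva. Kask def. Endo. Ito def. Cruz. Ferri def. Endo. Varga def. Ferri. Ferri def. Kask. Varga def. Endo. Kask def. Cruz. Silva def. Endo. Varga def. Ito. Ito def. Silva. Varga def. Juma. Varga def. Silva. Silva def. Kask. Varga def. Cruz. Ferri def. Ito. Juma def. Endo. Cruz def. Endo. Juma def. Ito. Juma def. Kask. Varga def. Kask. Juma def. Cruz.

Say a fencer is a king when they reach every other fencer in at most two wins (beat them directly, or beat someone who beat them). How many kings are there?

Varga reaches everyone (king).
Endo cannot reach Varga, Cruz, Kask, Silva, Ito, Juma, Ferri in two steps.
Cruz cannot reach Varga, Kask, Silva, Ito, Juma, Ferri in two steps.
Kask cannot reach Varga, Silva, Ito, Juma, Ferri in two steps.
Silva cannot reach Varga, Ito, Juma, Ferri in two steps.
Ito cannot reach Varga, Juma, Ferri in two steps.
Juma cannot reach Varga, Ferri in two steps.
Ferri cannot reach Varga in two steps.
Kings: Varga — 1.

1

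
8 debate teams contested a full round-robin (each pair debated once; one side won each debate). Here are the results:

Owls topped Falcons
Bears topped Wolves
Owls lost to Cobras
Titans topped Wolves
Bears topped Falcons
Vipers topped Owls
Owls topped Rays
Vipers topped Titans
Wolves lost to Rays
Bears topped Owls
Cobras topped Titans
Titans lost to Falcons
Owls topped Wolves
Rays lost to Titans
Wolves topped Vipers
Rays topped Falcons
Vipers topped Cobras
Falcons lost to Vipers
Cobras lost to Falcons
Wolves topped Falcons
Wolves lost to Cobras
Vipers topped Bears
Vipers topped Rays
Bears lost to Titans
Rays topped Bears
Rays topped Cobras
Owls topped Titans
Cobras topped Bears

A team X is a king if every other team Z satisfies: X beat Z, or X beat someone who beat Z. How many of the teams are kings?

Bears reaches everyone (king).
Titans reaches everyone (king).
Cobras reaches everyone (king).
Vipers reaches everyone (king).
Rays reaches everyone (king).
Wolves reaches everyone (king).
Owls reaches everyone (king).
Falcons cannot reach Vipers in two steps.
Kings: Bears, Titans, Cobras, Vipers, Rays, Wolves, Owls — 7.

7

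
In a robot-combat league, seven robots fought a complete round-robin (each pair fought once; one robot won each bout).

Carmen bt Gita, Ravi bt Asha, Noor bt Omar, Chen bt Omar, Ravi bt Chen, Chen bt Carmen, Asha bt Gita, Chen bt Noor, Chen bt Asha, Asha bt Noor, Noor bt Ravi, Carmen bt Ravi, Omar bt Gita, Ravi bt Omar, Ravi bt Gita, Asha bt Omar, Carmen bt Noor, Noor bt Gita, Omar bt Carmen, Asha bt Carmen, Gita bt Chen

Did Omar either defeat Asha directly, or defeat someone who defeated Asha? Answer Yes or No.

Omar did not beat Asha directly.
Omar beat Carmen, Gita, but each of them lost to Asha. No two-step path.

No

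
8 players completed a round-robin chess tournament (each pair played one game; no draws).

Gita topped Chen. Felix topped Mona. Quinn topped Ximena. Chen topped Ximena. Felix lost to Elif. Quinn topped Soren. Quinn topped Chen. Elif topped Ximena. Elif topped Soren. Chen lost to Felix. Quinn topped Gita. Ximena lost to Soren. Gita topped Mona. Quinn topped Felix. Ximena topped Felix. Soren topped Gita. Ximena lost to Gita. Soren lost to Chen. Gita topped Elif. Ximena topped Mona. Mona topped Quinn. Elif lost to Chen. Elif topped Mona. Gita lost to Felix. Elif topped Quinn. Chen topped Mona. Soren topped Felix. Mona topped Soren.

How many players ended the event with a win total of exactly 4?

2

Win totals: Felix 3, Ximena 2, Soren 3, Quinn 5, Chen 4, Mona 2, Elif 5, Gita 4.
Exactly 4: Chen, Gita — 2 players.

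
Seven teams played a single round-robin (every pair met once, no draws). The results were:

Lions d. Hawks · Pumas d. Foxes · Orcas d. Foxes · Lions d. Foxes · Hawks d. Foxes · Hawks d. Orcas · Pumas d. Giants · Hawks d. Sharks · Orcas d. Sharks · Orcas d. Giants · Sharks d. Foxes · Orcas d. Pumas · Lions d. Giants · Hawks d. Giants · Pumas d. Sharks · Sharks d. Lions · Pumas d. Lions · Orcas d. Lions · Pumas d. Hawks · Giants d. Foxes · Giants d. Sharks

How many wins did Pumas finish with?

Pumas' results: beat Sharks, Hawks, Giants, Foxes, Lions; lost to Orcas.
That is 5 wins.

5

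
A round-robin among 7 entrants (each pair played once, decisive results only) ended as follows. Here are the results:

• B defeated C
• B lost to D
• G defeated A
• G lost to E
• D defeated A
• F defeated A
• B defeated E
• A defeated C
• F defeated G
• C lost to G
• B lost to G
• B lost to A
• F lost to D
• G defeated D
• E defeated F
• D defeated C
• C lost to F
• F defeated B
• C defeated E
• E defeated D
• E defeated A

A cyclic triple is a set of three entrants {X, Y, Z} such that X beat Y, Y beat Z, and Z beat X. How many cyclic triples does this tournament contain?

Win totals: A 2, B 2, C 1, D 4, E 4, F 4, G 4.
An entrant with w wins dominates both others in C(w,2) triples; summing gives 1 + 1 + 0 + 6 + 6 + 6 + 6 = 26 transitive triples.
Total triples C(7,3) = 35, so cyclic triples = 35 − 26 = 9.

9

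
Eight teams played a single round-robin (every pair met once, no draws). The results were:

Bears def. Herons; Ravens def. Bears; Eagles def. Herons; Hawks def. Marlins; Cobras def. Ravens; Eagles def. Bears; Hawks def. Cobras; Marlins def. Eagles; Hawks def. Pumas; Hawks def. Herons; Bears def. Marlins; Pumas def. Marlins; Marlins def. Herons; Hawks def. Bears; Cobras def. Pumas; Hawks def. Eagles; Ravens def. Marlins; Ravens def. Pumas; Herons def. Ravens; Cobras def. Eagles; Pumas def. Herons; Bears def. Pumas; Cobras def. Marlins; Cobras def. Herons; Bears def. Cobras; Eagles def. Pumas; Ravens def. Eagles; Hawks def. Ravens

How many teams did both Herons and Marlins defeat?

0

Herons beat: Ravens.
Marlins beat: Herons, Eagles.
No one was beaten by both.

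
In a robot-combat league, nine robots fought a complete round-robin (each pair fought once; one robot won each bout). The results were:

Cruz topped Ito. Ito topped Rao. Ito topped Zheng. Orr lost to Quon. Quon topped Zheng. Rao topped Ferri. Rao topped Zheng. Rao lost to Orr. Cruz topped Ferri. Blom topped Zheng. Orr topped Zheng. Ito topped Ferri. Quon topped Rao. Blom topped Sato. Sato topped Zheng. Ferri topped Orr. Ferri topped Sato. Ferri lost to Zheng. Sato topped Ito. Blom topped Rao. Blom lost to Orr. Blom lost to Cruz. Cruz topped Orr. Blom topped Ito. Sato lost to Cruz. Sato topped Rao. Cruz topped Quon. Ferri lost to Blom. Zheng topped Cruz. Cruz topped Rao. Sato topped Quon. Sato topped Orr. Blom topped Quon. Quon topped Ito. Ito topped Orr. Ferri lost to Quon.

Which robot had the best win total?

Cruz

Win totals: Ferri 2, Sato 5, Cruz 7, Rao 2, Quon 5, Orr 3, Ito 4, Blom 6, Zheng 2.
Cruz leads with 7 wins (next highest: 6).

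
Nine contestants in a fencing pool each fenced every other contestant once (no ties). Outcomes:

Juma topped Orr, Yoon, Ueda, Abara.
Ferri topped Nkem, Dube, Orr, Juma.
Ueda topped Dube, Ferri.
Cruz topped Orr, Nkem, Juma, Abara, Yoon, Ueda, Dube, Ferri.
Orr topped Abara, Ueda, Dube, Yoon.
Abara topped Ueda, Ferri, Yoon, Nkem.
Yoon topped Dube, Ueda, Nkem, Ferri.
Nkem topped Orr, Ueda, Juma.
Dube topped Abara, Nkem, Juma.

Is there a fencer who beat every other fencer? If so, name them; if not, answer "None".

Cruz has 8 wins out of 8 opponents — a perfect record.

Cruz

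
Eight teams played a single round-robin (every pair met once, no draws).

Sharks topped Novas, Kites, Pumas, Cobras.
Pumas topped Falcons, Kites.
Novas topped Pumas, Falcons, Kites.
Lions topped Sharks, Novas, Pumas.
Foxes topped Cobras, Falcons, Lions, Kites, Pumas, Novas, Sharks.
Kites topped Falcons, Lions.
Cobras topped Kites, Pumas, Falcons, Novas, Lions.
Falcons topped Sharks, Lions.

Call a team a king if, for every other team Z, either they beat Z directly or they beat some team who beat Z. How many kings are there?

1

Falcons cannot reach Foxes in two steps.
Lions cannot reach Foxes in two steps.
Novas cannot reach Cobras, Foxes in two steps.
Cobras cannot reach Foxes in two steps.
Kites cannot reach Cobras, Foxes in two steps.
Foxes reaches everyone (king).
Sharks cannot reach Foxes in two steps.
Pumas cannot reach Novas, Cobras, Foxes in two steps.
Kings: Foxes — 1.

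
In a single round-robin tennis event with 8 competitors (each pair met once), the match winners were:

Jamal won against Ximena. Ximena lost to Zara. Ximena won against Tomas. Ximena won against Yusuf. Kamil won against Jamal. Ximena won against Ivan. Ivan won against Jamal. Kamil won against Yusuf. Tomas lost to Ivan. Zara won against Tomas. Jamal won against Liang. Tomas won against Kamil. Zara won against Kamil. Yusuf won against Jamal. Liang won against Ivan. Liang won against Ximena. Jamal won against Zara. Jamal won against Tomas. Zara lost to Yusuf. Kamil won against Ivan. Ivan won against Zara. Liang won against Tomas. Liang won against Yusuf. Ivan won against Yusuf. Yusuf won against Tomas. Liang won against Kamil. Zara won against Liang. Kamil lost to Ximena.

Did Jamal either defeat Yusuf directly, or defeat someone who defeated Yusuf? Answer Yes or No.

Yes

Jamal did not beat Yusuf directly.
Jamal beat Ximena, Zara, Liang, Tomas. Of those, Ximena beat Yusuf.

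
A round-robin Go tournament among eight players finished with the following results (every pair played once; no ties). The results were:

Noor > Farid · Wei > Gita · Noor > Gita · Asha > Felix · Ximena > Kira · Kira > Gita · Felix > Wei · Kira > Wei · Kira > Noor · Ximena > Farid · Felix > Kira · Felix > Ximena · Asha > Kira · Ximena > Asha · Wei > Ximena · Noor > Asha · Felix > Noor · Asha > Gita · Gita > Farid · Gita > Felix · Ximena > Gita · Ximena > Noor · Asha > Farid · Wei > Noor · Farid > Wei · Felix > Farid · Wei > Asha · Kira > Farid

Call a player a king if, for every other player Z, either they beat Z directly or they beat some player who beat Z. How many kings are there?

Gita cannot reach Asha in two steps.
Kira reaches everyone (king).
Felix reaches everyone (king).
Ximena reaches everyone (king).
Noor cannot reach Ximena in two steps.
Asha reaches everyone (king).
Wei reaches everyone (king).
Farid cannot reach Kira, Felix in two steps.
Kings: Kira, Felix, Ximena, Asha, Wei — 5.

5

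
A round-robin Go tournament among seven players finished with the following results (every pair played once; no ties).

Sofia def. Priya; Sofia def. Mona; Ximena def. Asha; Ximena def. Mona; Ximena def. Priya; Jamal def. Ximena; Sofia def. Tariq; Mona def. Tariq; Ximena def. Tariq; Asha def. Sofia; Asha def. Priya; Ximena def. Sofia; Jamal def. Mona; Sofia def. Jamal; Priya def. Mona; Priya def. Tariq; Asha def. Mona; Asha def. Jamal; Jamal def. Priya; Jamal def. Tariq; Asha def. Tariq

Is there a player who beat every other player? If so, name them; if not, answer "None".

None

Highest win total is Ximena with 5 (out of 6 possible).
Ximena lost to Jamal, so no player went undefeated.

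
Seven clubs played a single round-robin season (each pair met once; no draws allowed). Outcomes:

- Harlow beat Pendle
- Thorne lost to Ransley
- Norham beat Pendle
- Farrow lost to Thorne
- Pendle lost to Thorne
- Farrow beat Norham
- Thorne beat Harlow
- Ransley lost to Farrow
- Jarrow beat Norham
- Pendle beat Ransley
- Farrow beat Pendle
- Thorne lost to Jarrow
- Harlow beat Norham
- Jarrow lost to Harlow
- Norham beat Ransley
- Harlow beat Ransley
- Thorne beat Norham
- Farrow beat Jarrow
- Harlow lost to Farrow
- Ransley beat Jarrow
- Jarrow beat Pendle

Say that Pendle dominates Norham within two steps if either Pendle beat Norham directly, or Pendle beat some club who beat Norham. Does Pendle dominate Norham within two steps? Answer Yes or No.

No

Pendle did not beat Norham directly.
Pendle beat Ransley, but each of them lost to Norham. No two-step path.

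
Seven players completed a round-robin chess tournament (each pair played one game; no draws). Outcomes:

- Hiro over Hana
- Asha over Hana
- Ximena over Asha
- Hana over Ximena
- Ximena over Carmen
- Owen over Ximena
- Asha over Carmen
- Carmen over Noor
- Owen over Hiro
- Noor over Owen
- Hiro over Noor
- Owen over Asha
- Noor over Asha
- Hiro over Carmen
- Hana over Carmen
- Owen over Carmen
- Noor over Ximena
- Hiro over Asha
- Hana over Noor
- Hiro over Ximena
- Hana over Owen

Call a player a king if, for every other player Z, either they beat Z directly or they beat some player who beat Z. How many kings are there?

Asha cannot reach Hiro in two steps.
Hana reaches everyone (king).
Owen reaches everyone (king).
Ximena cannot reach Owen, Hiro in two steps.
Noor reaches everyone (king).
Carmen cannot reach Hana, Hiro in two steps.
Hiro reaches everyone (king).
Kings: Hana, Owen, Noor, Hiro — 4.

4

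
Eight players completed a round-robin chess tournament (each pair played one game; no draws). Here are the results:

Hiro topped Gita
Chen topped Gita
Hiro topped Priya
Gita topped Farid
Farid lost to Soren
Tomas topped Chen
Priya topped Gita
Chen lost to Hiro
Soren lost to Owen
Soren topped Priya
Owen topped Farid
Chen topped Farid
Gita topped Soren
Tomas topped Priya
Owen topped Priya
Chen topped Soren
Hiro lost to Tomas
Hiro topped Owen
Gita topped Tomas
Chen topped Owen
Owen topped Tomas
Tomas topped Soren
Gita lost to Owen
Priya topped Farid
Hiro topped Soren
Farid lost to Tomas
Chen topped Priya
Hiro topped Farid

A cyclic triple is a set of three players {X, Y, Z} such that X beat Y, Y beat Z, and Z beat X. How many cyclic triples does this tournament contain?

6

Win totals: Hiro 6, Gita 3, Owen 5, Priya 2, Soren 2, Chen 5, Tomas 5, Farid 0.
A player with w wins dominates both others in C(w,2) triples; summing gives 15 + 3 + 10 + 1 + 1 + 10 + 10 + 0 = 50 transitive triples.
Total triples C(8,3) = 56, so cyclic triples = 56 − 50 = 6.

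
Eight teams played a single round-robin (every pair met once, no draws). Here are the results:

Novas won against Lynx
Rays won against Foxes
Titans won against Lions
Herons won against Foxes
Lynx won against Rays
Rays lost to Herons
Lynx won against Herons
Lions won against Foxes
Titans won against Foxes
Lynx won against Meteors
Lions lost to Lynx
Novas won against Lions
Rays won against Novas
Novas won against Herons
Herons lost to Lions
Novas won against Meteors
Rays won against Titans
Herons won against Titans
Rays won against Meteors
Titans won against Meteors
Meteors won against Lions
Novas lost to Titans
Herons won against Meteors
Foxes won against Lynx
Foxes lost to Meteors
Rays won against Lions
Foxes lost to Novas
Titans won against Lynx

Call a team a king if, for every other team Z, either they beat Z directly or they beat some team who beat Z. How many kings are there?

Rays reaches everyone (king).
Foxes cannot reach Titans, Novas in two steps.
Herons reaches everyone (king).
Lions cannot reach Novas in two steps.
Lynx reaches everyone (king).
Titans reaches everyone (king).
Novas reaches everyone (king).
Meteors cannot reach Rays, Titans, Novas in two steps.
Kings: Rays, Herons, Lynx, Titans, Novas — 5.

5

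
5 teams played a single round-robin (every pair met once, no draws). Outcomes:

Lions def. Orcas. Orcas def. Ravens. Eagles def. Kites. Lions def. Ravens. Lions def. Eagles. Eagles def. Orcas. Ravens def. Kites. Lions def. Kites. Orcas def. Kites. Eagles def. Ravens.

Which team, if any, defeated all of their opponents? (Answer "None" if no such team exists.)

Lions

Lions has 4 wins out of 4 opponents — a perfect record.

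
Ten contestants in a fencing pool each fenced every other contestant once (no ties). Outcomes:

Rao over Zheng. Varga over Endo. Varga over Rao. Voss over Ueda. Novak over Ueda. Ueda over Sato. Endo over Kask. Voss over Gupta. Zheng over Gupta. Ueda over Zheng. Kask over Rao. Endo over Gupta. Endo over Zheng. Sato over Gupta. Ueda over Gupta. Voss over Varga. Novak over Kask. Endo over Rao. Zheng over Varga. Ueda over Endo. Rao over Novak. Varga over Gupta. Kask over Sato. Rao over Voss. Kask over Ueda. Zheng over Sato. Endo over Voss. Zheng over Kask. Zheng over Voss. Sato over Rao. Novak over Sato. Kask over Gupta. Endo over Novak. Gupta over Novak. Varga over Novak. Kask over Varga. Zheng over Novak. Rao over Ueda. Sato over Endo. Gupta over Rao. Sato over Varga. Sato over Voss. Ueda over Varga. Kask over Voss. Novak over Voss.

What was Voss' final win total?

Voss' results: beat Varga, Gupta, Ueda; lost to Sato, Novak, Zheng, Rao, Endo, Kask.
That is 3 wins.

3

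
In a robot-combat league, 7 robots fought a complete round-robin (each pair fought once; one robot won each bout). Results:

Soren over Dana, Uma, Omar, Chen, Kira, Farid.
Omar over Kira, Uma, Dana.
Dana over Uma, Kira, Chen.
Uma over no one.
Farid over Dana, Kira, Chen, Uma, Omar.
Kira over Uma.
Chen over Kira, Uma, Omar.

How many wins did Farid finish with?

5

Farid's results: beat Dana, Omar, Chen, Uma, Kira; lost to Soren.
That is 5 wins.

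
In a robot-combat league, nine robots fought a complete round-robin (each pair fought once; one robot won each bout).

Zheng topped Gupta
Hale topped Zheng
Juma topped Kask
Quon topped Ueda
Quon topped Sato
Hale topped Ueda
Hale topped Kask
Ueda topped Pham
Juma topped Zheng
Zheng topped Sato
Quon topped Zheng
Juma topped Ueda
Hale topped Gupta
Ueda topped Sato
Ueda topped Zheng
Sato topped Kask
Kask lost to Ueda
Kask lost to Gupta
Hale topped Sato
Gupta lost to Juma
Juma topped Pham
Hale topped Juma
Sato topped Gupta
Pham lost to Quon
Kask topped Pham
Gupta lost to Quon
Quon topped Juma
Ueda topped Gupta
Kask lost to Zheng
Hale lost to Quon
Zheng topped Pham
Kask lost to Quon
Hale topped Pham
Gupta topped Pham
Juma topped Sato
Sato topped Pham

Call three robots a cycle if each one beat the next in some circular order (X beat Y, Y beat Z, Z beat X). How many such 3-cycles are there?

Win totals: Kask 1, Quon 8, Zheng 4, Pham 0, Ueda 5, Juma 6, Gupta 2, Sato 3, Hale 7.
A robot with w wins dominates both others in C(w,2) triples; summing gives 0 + 28 + 6 + 0 + 10 + 15 + 1 + 3 + 21 = 84 transitive triples.
Total triples C(9,3) = 84, so cyclic triples = 84 − 84 = 0.

0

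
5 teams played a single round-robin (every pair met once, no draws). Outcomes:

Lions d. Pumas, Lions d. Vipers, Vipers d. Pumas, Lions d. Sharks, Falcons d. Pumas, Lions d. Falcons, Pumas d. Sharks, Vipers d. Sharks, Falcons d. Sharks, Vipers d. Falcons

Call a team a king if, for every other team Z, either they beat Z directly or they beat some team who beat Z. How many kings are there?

1

Lions reaches everyone (king).
Sharks cannot reach Lions, Pumas, Falcons, Vipers in two steps.
Pumas cannot reach Lions, Falcons, Vipers in two steps.
Falcons cannot reach Lions, Vipers in two steps.
Vipers cannot reach Lions in two steps.
Kings: Lions — 1.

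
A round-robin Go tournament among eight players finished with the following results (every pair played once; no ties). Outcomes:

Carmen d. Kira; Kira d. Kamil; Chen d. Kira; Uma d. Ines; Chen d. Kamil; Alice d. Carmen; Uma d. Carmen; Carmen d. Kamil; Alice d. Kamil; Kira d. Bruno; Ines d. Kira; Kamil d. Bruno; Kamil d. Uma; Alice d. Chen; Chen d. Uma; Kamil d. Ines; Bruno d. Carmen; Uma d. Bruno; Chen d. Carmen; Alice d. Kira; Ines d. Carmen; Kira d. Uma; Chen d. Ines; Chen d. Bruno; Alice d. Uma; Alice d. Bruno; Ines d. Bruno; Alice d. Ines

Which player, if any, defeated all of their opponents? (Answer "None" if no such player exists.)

Alice has 7 wins out of 7 opponents — a perfect record.

Alice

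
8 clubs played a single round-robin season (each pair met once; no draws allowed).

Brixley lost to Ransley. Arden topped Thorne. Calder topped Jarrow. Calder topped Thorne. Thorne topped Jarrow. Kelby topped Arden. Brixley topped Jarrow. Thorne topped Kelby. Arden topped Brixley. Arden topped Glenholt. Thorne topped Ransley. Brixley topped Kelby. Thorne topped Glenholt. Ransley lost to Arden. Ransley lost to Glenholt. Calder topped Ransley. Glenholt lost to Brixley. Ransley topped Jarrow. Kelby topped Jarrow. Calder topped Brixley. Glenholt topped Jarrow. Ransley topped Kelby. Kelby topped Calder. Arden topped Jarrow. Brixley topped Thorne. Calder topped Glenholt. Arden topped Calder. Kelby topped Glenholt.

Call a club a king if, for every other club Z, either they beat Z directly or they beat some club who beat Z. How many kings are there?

Kelby reaches everyone (king).
Arden reaches everyone (king).
Jarrow cannot reach Kelby, Arden, Ransley, Glenholt, Thorne, Calder, Brixley in two steps.
Ransley reaches everyone (king).
Glenholt cannot reach Arden, Thorne, Calder in two steps.
Thorne reaches everyone (king).
Calder cannot reach Arden in two steps.
Brixley reaches everyone (king).
Kings: Kelby, Arden, Ransley, Thorne, Brixley — 5.

5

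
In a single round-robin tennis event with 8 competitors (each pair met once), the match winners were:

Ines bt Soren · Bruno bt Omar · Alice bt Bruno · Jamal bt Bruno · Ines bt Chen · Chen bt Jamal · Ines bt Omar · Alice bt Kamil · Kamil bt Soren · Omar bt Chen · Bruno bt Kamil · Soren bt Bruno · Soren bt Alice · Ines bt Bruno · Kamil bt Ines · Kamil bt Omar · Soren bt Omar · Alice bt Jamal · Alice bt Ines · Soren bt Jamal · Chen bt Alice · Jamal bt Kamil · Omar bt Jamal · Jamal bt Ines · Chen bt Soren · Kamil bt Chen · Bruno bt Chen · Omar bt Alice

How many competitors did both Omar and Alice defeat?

1

Omar beat: Jamal, Chen, Alice.
Alice beat: Ines, Jamal, Kamil, Bruno.
Both beat: Jamal — 1.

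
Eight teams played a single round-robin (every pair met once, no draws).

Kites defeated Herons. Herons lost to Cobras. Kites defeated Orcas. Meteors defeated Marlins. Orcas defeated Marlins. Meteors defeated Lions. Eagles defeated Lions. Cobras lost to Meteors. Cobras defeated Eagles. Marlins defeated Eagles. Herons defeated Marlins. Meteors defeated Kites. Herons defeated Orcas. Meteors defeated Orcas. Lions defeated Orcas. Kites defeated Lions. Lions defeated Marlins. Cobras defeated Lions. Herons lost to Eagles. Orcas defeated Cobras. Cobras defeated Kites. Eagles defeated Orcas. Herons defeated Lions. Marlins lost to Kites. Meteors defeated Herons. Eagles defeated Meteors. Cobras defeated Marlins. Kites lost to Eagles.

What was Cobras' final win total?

5

Cobras' results: beat Herons, Kites, Marlins, Lions, Eagles; lost to Meteors, Orcas.
That is 5 wins.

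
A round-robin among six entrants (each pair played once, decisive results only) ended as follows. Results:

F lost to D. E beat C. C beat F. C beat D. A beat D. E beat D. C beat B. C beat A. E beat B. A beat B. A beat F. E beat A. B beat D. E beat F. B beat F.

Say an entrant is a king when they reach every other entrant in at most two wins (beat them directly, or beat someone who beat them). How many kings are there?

1

A cannot reach C, E in two steps.
B cannot reach A, C, E in two steps.
C cannot reach E in two steps.
D cannot reach A, B, C, E in two steps.
E reaches everyone (king).
F cannot reach A, B, C, D, E in two steps.
Kings: E — 1.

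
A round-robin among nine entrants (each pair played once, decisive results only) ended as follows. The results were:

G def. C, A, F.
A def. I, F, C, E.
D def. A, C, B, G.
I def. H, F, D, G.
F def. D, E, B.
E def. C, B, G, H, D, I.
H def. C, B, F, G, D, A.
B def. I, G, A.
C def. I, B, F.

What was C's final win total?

3

C's results: beat B, F, I; lost to A, D, E, G, H.
That is 3 wins.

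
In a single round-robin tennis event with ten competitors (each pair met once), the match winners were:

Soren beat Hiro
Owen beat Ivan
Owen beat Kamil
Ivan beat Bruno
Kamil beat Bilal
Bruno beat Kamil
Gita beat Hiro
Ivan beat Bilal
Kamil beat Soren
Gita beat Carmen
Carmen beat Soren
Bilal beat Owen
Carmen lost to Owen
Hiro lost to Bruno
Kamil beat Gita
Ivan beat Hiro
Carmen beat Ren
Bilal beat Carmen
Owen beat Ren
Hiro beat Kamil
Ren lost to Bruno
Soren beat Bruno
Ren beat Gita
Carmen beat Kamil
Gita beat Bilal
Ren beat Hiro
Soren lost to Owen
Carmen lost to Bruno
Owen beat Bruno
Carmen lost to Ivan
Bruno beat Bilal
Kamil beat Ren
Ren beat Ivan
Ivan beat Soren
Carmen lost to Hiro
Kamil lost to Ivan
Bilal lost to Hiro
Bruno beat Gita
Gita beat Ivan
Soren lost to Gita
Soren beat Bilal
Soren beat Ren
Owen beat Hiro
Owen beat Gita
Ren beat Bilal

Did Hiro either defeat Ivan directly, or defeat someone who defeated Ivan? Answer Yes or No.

Hiro did not beat Ivan directly.
Hiro beat Bilal, Kamil, Carmen, but each of them lost to Ivan. No two-step path.

No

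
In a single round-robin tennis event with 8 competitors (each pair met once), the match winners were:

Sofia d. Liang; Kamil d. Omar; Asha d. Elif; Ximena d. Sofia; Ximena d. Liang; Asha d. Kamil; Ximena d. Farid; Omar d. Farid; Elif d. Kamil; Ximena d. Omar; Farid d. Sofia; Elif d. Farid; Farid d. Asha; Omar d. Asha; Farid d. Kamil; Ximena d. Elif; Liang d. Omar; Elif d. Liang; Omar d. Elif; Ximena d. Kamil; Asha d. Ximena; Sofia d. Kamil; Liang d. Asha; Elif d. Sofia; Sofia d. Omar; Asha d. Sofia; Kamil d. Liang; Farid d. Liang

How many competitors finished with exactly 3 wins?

2

Win totals: Asha 4, Sofia 3, Ximena 6, Elif 4, Omar 3, Farid 4, Kamil 2, Liang 2.
Exactly 3: Sofia, Omar — 2 competitors.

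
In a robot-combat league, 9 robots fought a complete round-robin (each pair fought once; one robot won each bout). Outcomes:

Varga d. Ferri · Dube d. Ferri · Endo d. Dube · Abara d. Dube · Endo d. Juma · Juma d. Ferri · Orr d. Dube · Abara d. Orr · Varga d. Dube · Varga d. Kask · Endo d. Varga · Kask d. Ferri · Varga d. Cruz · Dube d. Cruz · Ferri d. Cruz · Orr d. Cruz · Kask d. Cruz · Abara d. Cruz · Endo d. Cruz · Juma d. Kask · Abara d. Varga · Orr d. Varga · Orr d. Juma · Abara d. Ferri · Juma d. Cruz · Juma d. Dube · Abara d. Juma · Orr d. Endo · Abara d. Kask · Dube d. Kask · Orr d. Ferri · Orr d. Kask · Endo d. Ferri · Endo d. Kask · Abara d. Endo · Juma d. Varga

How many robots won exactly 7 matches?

Win totals: Kask 2, Ferri 1, Endo 6, Abara 8, Dube 3, Cruz 0, Juma 5, Varga 4, Orr 7.
Exactly 7: Orr — 1 robot.

1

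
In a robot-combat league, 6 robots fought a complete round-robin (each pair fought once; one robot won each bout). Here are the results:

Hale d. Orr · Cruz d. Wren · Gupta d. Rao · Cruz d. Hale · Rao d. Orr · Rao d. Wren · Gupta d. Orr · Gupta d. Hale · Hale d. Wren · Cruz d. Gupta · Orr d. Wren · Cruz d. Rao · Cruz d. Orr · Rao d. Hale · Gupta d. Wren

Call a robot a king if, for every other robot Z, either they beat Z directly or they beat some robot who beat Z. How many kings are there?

Hale cannot reach Gupta, Rao, Cruz in two steps.
Gupta cannot reach Cruz in two steps.
Orr cannot reach Hale, Gupta, Rao, Cruz in two steps.
Wren cannot reach Hale, Gupta, Orr, Rao, Cruz in two steps.
Rao cannot reach Gupta, Cruz in two steps.
Cruz reaches everyone (king).
Kings: Cruz — 1.

1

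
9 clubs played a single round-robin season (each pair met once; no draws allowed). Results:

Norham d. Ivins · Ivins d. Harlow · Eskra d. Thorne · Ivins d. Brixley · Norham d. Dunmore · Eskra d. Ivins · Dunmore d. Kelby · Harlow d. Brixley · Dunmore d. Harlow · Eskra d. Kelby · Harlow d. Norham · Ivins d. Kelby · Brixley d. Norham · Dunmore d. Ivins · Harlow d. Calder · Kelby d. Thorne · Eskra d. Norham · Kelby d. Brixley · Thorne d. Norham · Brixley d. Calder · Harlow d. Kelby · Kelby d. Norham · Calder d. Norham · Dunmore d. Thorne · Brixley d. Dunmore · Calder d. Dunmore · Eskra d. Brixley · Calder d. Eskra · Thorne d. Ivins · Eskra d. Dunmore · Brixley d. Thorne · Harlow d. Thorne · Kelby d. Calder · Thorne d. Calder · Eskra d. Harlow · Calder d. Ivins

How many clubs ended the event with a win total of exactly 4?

Win totals: Norham 2, Thorne 3, Ivins 3, Dunmore 4, Kelby 4, Eskra 7, Brixley 4, Harlow 5, Calder 4.
Exactly 4: Dunmore, Kelby, Brixley, Calder — 4 clubs.

4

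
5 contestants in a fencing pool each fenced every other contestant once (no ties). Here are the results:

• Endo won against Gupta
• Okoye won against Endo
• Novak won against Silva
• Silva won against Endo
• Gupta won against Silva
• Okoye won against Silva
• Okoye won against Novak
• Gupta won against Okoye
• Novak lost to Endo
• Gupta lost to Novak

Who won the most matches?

Okoye

Win totals: Endo 2, Gupta 2, Silva 1, Okoye 3, Novak 2.
Okoye leads with 3 wins (next highest: 2).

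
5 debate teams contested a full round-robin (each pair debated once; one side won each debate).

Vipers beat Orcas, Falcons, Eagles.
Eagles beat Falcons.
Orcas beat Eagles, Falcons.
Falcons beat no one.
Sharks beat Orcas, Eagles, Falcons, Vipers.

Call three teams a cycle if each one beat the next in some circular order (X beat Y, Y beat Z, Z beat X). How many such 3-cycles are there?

Win totals: Sharks 4, Vipers 3, Orcas 2, Falcons 0, Eagles 1.
A team with w wins dominates both others in C(w,2) triples; summing gives 6 + 3 + 1 + 0 + 0 = 10 transitive triples.
Total triples C(5,3) = 10, so cyclic triples = 10 − 10 = 0.

0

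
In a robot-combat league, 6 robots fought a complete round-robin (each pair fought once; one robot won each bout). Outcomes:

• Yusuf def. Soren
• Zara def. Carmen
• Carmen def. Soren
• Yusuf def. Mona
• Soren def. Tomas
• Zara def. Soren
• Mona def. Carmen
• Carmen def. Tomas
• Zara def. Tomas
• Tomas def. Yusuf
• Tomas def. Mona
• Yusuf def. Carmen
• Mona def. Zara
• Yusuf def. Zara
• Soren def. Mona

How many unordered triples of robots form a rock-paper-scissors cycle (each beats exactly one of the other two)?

Of the C(6,3) = 20 triples, the cyclic ones are: {Soren, Carmen, Mona}; {Soren, Mona, Zara}; {Soren, Tomas, Yusuf}; {Carmen, Mona, Tomas}; {Carmen, Tomas, Yusuf}; {Mona, Tomas, Zara}; {Tomas, Yusuf, Zara}.
That is 7.

7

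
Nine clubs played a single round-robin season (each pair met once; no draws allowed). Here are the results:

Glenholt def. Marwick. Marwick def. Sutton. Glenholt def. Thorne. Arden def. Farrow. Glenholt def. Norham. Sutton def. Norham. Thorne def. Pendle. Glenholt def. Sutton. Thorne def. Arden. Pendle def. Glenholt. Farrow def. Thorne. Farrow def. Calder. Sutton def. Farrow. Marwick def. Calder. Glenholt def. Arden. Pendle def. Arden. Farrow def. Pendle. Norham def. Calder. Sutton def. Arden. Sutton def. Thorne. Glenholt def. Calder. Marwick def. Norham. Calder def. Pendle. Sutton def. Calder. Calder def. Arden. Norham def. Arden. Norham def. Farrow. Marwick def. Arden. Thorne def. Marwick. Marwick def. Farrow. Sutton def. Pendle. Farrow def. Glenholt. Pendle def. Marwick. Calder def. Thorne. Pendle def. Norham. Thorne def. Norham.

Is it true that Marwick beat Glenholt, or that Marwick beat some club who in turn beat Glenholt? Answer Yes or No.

Yes

Marwick did not beat Glenholt directly.
Marwick beat Sutton, Farrow, Calder, Arden, Norham. Of those, Farrow beat Glenholt.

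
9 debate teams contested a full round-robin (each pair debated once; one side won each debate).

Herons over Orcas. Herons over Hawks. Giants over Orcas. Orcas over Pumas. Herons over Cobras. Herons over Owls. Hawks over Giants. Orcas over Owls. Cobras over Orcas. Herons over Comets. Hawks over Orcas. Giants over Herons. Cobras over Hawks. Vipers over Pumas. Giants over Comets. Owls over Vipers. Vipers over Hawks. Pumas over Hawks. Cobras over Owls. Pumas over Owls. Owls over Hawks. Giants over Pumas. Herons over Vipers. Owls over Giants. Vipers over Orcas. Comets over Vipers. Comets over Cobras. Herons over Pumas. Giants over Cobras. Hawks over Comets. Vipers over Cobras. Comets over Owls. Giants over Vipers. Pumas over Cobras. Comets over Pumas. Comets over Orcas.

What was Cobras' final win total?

3

Cobras' results: beat Hawks, Orcas, Owls; lost to Giants, Comets, Vipers, Pumas, Herons.
That is 3 wins.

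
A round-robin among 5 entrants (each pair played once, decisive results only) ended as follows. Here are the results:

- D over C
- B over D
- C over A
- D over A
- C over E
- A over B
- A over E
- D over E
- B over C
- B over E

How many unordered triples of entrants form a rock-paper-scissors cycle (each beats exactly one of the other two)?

2

Win totals: A 2, B 3, C 2, D 3, E 0.
An entrant with w wins dominates both others in C(w,2) triples; summing gives 1 + 3 + 1 + 3 + 0 = 8 transitive triples.
Total triples C(5,3) = 10, so cyclic triples = 10 − 8 = 2.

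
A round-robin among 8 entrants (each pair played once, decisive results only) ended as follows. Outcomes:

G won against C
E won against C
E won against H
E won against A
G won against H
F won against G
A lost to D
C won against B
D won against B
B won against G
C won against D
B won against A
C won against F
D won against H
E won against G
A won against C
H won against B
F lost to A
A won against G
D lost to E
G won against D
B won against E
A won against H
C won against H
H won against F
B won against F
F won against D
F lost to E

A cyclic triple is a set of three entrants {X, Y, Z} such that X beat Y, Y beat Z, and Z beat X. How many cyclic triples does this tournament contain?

15

Win totals: A 4, B 4, C 4, D 3, E 6, F 2, G 3, H 2.
An entrant with w wins dominates both others in C(w,2) triples; summing gives 6 + 6 + 6 + 3 + 15 + 1 + 3 + 1 = 41 transitive triples.
Total triples C(8,3) = 56, so cyclic triples = 56 − 41 = 15.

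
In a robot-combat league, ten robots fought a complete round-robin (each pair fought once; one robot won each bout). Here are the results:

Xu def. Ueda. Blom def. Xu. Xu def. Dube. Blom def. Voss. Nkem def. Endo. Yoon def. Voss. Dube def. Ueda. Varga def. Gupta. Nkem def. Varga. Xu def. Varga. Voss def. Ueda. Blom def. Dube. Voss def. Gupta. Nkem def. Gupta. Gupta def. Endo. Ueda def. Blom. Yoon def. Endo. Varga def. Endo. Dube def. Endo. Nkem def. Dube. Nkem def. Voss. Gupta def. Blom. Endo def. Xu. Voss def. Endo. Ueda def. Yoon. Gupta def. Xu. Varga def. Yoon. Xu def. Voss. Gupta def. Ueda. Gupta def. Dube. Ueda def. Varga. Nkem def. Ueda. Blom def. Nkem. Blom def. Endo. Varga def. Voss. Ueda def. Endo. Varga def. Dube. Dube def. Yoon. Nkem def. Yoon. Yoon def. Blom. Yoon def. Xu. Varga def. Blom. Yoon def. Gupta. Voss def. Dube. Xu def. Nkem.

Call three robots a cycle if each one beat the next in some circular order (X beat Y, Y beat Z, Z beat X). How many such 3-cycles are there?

Win totals: Blom 5, Gupta 5, Nkem 7, Varga 6, Ueda 4, Yoon 5, Xu 5, Voss 4, Endo 1, Dube 3.
A robot with w wins dominates both others in C(w,2) triples; summing gives 10 + 10 + 21 + 15 + 6 + 10 + 10 + 6 + 0 + 3 = 91 transitive triples.
Total triples C(10,3) = 120, so cyclic triples = 120 − 91 = 29.

29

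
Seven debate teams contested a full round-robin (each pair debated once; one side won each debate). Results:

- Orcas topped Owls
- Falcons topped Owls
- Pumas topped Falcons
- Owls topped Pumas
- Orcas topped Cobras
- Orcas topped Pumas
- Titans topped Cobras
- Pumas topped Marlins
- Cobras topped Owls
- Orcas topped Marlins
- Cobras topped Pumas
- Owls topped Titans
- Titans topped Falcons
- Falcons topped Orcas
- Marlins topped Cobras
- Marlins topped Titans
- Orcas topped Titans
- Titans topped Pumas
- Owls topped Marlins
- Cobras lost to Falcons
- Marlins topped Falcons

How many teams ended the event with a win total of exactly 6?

Win totals: Orcas 5, Owls 3, Cobras 2, Pumas 2, Marlins 3, Titans 3, Falcons 3.
No team has exactly 6 wins.

0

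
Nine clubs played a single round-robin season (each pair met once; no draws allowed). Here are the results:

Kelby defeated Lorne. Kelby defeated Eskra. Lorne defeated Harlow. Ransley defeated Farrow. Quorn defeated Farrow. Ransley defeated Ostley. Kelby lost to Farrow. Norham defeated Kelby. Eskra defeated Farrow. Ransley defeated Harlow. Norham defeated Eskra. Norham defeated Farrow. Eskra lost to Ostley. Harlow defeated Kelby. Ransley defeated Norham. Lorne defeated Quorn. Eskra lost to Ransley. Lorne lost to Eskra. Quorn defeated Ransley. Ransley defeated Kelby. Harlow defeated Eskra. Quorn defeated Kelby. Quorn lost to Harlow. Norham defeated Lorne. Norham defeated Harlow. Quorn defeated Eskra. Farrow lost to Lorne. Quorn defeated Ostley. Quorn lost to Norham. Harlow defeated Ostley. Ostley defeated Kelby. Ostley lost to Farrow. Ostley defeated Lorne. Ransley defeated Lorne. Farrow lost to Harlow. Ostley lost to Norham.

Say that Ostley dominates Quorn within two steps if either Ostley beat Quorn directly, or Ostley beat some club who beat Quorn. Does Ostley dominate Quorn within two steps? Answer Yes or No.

Ostley did not beat Quorn directly.
Ostley beat Eskra, Kelby, Lorne. Of those, Lorne beat Quorn.

Yes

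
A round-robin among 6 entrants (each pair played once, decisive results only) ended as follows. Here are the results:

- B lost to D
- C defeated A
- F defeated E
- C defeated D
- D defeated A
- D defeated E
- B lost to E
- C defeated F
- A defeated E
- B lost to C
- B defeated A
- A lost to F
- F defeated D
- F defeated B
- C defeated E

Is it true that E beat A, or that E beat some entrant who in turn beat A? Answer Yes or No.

E did not beat A directly.
E beat B. Of those, B beat A.

Yes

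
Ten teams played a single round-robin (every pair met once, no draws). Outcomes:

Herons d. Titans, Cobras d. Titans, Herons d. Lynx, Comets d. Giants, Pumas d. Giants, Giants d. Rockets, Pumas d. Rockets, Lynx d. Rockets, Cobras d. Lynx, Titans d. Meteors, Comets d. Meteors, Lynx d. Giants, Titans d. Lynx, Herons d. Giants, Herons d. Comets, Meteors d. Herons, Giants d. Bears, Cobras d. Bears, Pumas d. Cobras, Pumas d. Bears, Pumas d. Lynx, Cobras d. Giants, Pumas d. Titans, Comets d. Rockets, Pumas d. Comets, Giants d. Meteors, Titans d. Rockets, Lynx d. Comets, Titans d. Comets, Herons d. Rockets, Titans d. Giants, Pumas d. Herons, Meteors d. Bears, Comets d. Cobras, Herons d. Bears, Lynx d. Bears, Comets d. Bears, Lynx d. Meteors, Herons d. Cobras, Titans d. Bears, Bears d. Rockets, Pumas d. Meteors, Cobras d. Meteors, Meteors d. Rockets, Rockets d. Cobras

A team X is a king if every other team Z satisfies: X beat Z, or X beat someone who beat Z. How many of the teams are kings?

1

Meteors cannot reach Pumas in two steps.
Lynx cannot reach Pumas, Titans in two steps.
Pumas reaches everyone (king).
Herons cannot reach Pumas in two steps.
Comets cannot reach Pumas in two steps.
Cobras cannot reach Pumas in two steps.
Bears cannot reach Meteors, Lynx, Pumas, Herons, Comets, Giants, Titans in two steps.
Rockets cannot reach Pumas, Herons, Comets in two steps.
Giants cannot reach Lynx, Pumas, Comets, Titans in two steps.
Titans cannot reach Pumas in two steps.
Kings: Pumas — 1.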